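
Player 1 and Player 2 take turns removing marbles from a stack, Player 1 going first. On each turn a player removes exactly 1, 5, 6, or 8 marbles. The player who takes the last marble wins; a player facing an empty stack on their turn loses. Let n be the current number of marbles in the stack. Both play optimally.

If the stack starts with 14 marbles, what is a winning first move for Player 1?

Remove 1, leaving 13.

Classify positions by backward induction: terminal positions (no move available) are L. From any other position, the mover wins iff some move reaches an L.
n=0: no move → L
n=1: reaches L-position 0 → W
n=2: only reaches 1(W), which is W → L
n=3: reaches L-position 2 → W
n=4: only reaches 3(W), which is W → L
n=5: reaches L-position 4 → W
n=6: reaches L-position 0 → W
n=7: reaches L-position 2 → W
n=8: reaches L-position 2 → W
n=9: reaches L-position 4 → W
n=10: reaches L-position 4 → W
n=11: only reaches 10(W), 6(W), 5(W), 3(W), all W → L
n=12: reaches L-position 11 → W
n=13: only reaches 12(W), 8(W), 7(W), 5(W), all W → L
n=14: reaches L-position 13 → W
From 14, the L positions reachable in one move are: 13.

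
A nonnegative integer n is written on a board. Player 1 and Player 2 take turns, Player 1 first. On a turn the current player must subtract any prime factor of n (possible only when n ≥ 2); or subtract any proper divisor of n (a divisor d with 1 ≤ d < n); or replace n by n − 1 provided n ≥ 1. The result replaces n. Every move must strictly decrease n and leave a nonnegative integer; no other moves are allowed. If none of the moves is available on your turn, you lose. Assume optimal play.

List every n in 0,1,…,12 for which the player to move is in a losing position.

0, 4, 9

Compute win/loss labels from the base case upward. A position with no move is L. Any other position is W if it can reach an L in one move, else L.
n=0: no move → L
n=1: reaches L-position 0 → W
n=2: reaches L-position 0 → W
n=3: reaches L-position 0 → W
n=4: only reaches 2(W), 3(W), all W → L
n=5: reaches L-position 0 → W
n=6: reaches L-position 4 → W
n=7: reaches L-position 0 → W
n=8: reaches L-position 4 → W
n=9: only reaches 6(W), 8(W), all W → L
n=10: reaches L-position 9 → W
n=11: reaches L-position 0 → W
n=12: reaches L-position 9 → W
The losing starting values of n are exactly the entries labelled L in this table (3 of them).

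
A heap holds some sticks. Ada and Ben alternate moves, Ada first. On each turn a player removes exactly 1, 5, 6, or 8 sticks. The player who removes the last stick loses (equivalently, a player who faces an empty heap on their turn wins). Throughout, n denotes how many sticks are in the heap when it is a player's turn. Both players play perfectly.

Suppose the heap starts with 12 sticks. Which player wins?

Label each position W (a win for the player to move) or L (a loss). A position with no legal move is W; any other position is W exactly when some move reaches an L, and L when every move reaches a W.
n=0: no move; the opponent has just taken the last stick and therefore loses → W
n=1: L (sole option 0(W) is W)
n=2: W (go to 1, an L position)
n=3: L (sole option 2(W) is W)
n=4: W (go to 3, an L position)
n=5: L (options 4(W), 0(W) are all W)
n=6: W (go to 5, an L position)
n=7: W (go to 1, an L position)
n=8: W (go to 3, an L position)
n=9: W (go to 3, an L position)
n=10: W (go to 5, an L position)
n=11: W (go to 5, an L position)
n=12: L (options 11(W), 7(W), 6(W), 4(W) are all W)
Every move from 12 reaches a W position, so the mover loses.

Ben wins.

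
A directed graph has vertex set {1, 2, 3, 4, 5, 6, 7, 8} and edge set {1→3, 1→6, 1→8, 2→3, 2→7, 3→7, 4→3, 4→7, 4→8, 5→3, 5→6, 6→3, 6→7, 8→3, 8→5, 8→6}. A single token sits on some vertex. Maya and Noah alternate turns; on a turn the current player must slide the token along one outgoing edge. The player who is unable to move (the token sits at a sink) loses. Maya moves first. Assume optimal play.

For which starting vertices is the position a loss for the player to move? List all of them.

Build the W/L table. Terminal = L. A non-terminal position is W if it has a move to some L; otherwise it is L.
Every edge goes from a vertex to one that appears earlier in the order 7, 3, 6, 5, 8, 4, 2, 1, so processing vertices in that order labels each vertex after all of its successors.
7: no outgoing edge → L
3: reaches L-position 7 → W
6: reaches L-position 7 → W
5: only reaches 6(W), 3(W), all W → L
8: reaches L-position 5 → W
4: reaches L-position 7 → W
2: reaches L-position 7 → W
1: only reaches 8(W), 6(W), 3(W), all W → L
The losing starting vertices are exactly the entries labelled L in this table (3 of them).

1, 5, 7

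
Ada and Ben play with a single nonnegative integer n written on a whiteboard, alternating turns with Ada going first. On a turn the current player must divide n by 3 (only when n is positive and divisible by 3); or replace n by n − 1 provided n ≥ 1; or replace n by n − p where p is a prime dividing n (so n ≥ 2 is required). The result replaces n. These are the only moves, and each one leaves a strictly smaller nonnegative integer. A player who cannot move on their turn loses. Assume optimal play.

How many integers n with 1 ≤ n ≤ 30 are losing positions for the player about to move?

7

Work bottom-up. With no move the player to move loses. Otherwise the position is W if at least one move leads to an L position for the opponent, and L if every move leads to a W.
n=0: no move → L
n=1: reaches L-position 0 → W
n=2: reaches L-position 0 → W
n=3: reaches L-position 0 → W
n=4: only reaches 2(W), 3(W), all W → L
n=5: reaches L-position 0 → W
n=6: reaches L-position 4 → W
n=7: reaches L-position 0 → W
n=8: only reaches 6(W), 7(W), all W → L
n=9: reaches L-position 8 → W
n=10: reaches L-position 8 → W
n=11: reaches L-position 0 → W
n=12: reaches L-position 4 → W
n=13: reaches L-position 0 → W
n=14: only reaches 7(W), 12(W), 13(W), all W → L
n=15: reaches L-position 14 → W
n=16: reaches L-position 14 → W
n=17: reaches L-position 0 → W
n=18: only reaches 6(W), 15(W), 16(W), 17(W), all W → L
n=19: reaches L-position 0 → W
n=20: reaches L-position 18 → W
n=21: reaches L-position 14 → W
n=22: only reaches 11(W), 20(W), 21(W), all W → L
n=23: reaches L-position 0 → W
n=24: reaches L-position 8 → W
n=25: only reaches 20(W), 24(W), all W → L
n=26: reaches L-position 25 → W
n=27: only reaches 9(W), 24(W), 26(W), all W → L
n=28: reaches L-position 27 → W
n=29: reaches L-position 0 → W
n=30: reaches L-position 25 → W
L entries with 1 ≤ n ≤ 30 (n=0 is outside the asked range and is not counted): n = 4, 8, 14, 18, 22, 25, 27; that makes 7.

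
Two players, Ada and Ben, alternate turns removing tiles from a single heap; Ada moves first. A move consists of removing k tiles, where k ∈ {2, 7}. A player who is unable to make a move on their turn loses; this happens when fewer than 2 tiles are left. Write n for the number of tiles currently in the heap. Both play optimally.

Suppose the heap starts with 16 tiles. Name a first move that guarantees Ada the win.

Remove 2, leaving 14.

Classify positions by backward induction: terminal positions (no move available) are L. From any other position, the mover wins iff some move reaches an L.
n=0: no move → L
n=1: no move → L
n=2: can move to 0, which is L ⇒ W
n=3: can move to 1, which is L ⇒ W
n=4: the only move is to 2(W), a W ⇒ L
n=5: the only move is to 3(W), a W ⇒ L
n=6: can move to 4, which is L ⇒ W
n=7: can move to 5, which is L ⇒ W
n=8: can move to 1, which is L ⇒ W
n=9: moves to 7(W), 2(W); every one is W ⇒ L
n=10: moves to 8(W), 3(W); every one is W ⇒ L
n=11: can move to 9, which is L ⇒ W
n=12: can move to 10, which is L ⇒ W
n=13: moves to 11(W), 6(W); every one is W ⇒ L
n=14: moves to 12(W), 7(W); every one is W ⇒ L
n=15: can move to 13, which is L ⇒ W
n=16: can move to 14, which is L ⇒ W
From 16, the L positions reachable in one move are: 14, 9. Any move reaching one of these is winning.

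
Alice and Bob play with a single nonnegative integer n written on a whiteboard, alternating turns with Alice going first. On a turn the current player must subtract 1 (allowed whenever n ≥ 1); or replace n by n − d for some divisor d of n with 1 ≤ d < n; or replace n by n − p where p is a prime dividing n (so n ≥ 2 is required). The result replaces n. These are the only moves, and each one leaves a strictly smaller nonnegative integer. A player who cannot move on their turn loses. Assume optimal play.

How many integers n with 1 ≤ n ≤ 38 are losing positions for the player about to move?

8

Work bottom-up. With no move the player to move loses. Otherwise the position is W if at least one move leads to an L position for the opponent, and L if every move leads to a W.
n=0: no move → L
n=1: W (go to 0, an L position)
n=2: W (go to 0, an L position)
n=3: W (go to 0, an L position)
n=4: L (options 2(W), 3(W) are all W)
n=5: W (go to 0, an L position)
n=6: W (go to 4, an L position)
n=7: W (go to 0, an L position)
n=8: W (go to 4, an L position)
n=9: L (options 6(W), 8(W) are all W)
n=10: W (go to 9, an L position)
n=11: W (go to 0, an L position)
n=12: W (go to 9, an L position)
n=13: W (go to 0, an L position)
n=14: L (options 7(W), 12(W), 13(W) are all W)
n=15: W (go to 14, an L position)
n=16: W (go to 14, an L position)
n=17: W (go to 0, an L position)
n=18: W (go to 9, an L position)
n=19: W (go to 0, an L position)
n=20: L (options 10(W), 15(W), 16(W), 18(W), 19(W) are all W)
n=21: W (go to 14, an L position)
n=22: W (go to 20, an L position)
n=23: W (go to 0, an L position)
n=24: W (go to 20, an L position)
n=25: W (go to 20, an L position)
n=26: L (options 13(W), 24(W), 25(W) are all W)
n=27: W (go to 26, an L position)
n=28: W (go to 14, an L position)
n=29: W (go to 0, an L position)
n=30: W (go to 20, an L position)
n=31: W (go to 0, an L position)
n=32: L (options 16(W), 24(W), 28(W), 30(W), 31(W) are all W)
n=33: W (go to 32, an L position)
n=34: W (go to 32, an L position)
n=35: L (options 28(W), 30(W), 34(W) are all W)
n=36: W (go to 32, an L position)
n=37: W (go to 0, an L position)
n=38: L (options 19(W), 36(W), 37(W) are all W)
L entries with 1 ≤ n ≤ 38 (n=0 is outside the asked range and is not counted): n = 4, 9, 14, 20, 26, 32, 35, 38; that makes 8.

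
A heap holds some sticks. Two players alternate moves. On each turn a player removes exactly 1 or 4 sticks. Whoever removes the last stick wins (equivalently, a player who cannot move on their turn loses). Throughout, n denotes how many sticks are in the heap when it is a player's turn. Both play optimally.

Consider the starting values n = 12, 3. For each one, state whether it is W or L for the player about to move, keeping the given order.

Use the standard recursion: the mover loses at a terminal position; elsewhere, the mover wins exactly when some move hands the opponent an L position.
n=0: no move → L
n=1: can move to 0, which is L ⇒ W
n=2: the only move is to 1(W), a W ⇒ L
n=3: can move to 2, which is L ⇒ W
n=4: can move to 0, which is L ⇒ W
n=5: moves to 4(W), 1(W); every one is W ⇒ L
n=6: can move to 5, which is L ⇒ W
n=7: moves to 6(W), 3(W); every one is W ⇒ L
n=8: can move to 7, which is L ⇒ W
n=9: can move to 5, which is L ⇒ W
n=10: moves to 9(W), 6(W); every one is W ⇒ L
n=11: can move to 10, which is L ⇒ W
n=12: moves to 11(W), 8(W); every one is W ⇒ L

12: L, 3: W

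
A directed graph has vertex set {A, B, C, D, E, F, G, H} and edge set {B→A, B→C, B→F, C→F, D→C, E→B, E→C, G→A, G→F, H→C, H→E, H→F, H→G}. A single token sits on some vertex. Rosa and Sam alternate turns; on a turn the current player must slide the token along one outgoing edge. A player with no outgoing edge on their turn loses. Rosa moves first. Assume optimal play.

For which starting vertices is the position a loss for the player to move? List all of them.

Use the standard recursion: the mover loses at a terminal position; elsewhere, the mover wins exactly when some move hands the opponent an L position.
Every edge goes from a vertex to one that appears earlier in the order A, F, G, C, B, D, E, H, so processing vertices in that order labels each vertex after all of its successors.
A: no outgoing edge → L
F: no outgoing edge → L
G: →F(L), so W
C: →F(L), so W
B: →F(L), so W
D: →C(W) only, which is W, so L
E: →B(W), C(W) — all W, so L
H: →E(L), so W
The losing starting vertices are exactly the entries labelled L in this table (4 of them).

A, D, E, F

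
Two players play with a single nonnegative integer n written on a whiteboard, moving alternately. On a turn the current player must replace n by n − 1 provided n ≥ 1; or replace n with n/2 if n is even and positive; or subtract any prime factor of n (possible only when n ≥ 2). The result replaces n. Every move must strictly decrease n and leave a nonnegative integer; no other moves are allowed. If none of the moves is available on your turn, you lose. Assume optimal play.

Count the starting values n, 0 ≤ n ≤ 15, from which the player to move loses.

4

Positions with no move are L. A position that does have a move is losing for the player to move precisely when every available move leads to a winning position for the opponent. Fill in the labels:
n=0: no move → L
n=1: reaches L-position 0 → W
n=2: reaches L-position 0 → W
n=3: reaches L-position 0 → W
n=4: only reaches 2(W), 3(W), all W → L
n=5: reaches L-position 0 → W
n=6: reaches L-position 4 → W
n=7: reaches L-position 0 → W
n=8: reaches L-position 4 → W
n=9: only reaches 6(W), 8(W), all W → L
n=10: reaches L-position 9 → W
n=11: reaches L-position 0 → W
n=12: reaches L-position 9 → W
n=13: reaches L-position 0 → W
n=14: only reaches 7(W), 12(W), 13(W), all W → L
n=15: reaches L-position 14 → W
L entries with 0 ≤ n ≤ 15: n = 0, 4, 9, 14; that makes 4.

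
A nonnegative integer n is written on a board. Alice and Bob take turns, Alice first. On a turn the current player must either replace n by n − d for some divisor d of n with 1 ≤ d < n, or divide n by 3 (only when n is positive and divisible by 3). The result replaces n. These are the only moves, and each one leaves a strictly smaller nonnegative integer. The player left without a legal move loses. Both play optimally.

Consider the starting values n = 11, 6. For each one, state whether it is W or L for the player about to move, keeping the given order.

11: L, 6: W

Classify positions by backward induction: terminal positions (no move available) are L. From any other position, the mover wins iff some move reaches an L.
n=0: no move → L
n=1: no move → L
n=2: →1(L), so W
n=3: →1(L), so W
n=4: →2(W), 3(W) — all W, so L
n=5: →4(L), so W
n=6: →4(L), so W
n=7: →6(W) only, which is W, so L
n=8: →4(L), so W
n=9: →3(W), 6(W), 8(W) — all W, so L
n=10: →9(L), so W
n=11: →10(W) only, which is W, so L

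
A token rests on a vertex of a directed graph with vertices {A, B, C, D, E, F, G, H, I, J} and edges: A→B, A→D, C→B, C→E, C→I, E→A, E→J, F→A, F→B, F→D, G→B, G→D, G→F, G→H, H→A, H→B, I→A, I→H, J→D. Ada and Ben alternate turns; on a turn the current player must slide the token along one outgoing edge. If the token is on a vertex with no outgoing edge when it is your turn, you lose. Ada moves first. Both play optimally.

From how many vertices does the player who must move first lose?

4

Positions with no move are L. A position that does have a move is losing for the player to move precisely when every available move leads to a winning position for the opponent. Fill in the labels:
Every edge goes from a vertex to one that appears earlier in the order D, B, A, H, I, F, J, G, E, C, so processing vertices in that order labels each vertex after all of its successors.
D: no outgoing edge → L
B: no outgoing edge → L
A: W (go to B, an L position)
H: W (go to B, an L position)
I: L (options H(W), A(W) are all W)
F: W (go to B, an L position)
J: W (go to D, an L position)
G: W (go to B, an L position)
E: L (options J(W), A(W) are all W)
C: W (go to E, an L position)
The L vertices are B, D, E, I; that is 4 in all.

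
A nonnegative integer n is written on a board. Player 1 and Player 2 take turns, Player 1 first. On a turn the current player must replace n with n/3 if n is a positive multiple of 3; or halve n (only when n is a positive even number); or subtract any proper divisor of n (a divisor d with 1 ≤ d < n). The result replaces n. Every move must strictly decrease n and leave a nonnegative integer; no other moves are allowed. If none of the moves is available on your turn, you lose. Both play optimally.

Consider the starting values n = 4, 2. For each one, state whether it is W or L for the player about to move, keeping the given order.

Compute win/loss labels from the base case upward. A position with no move is L. Any other position is W if it can reach an L in one move, else L.
n=0: no move → L
n=1: no move → L
n=2: →1(L), so W
n=3: →1(L), so W
n=4: →2(W), 3(W) — all W, so L

4: L, 2: W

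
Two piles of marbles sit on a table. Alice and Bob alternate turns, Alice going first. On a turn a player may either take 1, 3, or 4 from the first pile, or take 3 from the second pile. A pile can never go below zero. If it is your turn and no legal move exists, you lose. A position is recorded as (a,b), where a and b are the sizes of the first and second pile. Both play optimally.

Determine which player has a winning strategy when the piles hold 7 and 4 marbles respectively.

Alice wins.

Label each position W (a win for the player to move) or L (a loss). A position with no legal move is L; any other position is W exactly when some move reaches an L, and L when every move reaches a W.
No move ever increases a pile, so every position that can arise here has a ≤ 7 and b ≤ 4; it is enough to label the cells with 0 ≤ a ≤ 7 and 0 ≤ b ≤ 4.
Every move lowers a or b (never raises either), so fill the grid row by row in increasing a, and left to right within a row: each cell's successors are then already labelled.
      b=0  b=1  b=2  b=3  b=4
a=0:    L    L    L    W    W
a=1:    W    W    W    L    L
a=2:    L    L    L    W    W
a=3:    W    W    W    L    L
a=4:    W    W    W    W    W
a=5:    W    W    W    W    W
a=6:    W    W    W    W    W
a=7:    L    L    L    W    W
Cells with no legal move (terminal, hence L): (0,0), (0,1), (0,2).
The remaining L cells, each justified by listing all of its moves:
(1,3): →(0,3)(W), (1,0)(W) — all W, so L
(1,4): →(0,4)(W), (1,1)(W) — all W, so L
(2,0): →(1,0)(W) only, which is W, so L
(2,1): →(1,1)(W) only, which is W, so L
(2,2): →(1,2)(W) only, which is W, so L
(3,3): →(2,3)(W), (0,3)(W), (3,0)(W) — all W, so L
(3,4): →(2,4)(W), (0,4)(W), (3,1)(W) — all W, so L
(7,0): →(6,0)(W), (4,0)(W), (3,0)(W) — all W, so L
(7,1): →(6,1)(W), (4,1)(W), (3,1)(W) — all W, so L
(7,2): →(6,2)(W), (4,2)(W), (3,2)(W) — all W, so L
Every other cell has at least one move into one of the L cells above, so it is W.
From (7,4) Alice can move to (3,4), reaching an L position.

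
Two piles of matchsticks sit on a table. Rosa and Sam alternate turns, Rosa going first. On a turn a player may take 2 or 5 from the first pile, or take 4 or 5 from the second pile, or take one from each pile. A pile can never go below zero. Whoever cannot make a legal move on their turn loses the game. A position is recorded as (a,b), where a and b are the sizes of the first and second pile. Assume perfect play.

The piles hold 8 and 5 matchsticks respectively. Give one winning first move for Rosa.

Move to (6,5).

Use the standard recursion: the mover loses at a terminal position; elsewhere, the mover wins exactly when some move hands the opponent an L position.
No move ever increases a pile, so every position that can arise here has a ≤ 8 and b ≤ 5; it is enough to label the cells with 0 ≤ a ≤ 8 and 0 ≤ b ≤ 5.
Every move lowers a or b (never raises either), so fill the grid row by row in increasing a, and left to right within a row: each cell's successors are then already labelled.
      b=0  b=1  b=2  b=3  b=4  b=5
a=0:    L    L    L    L    W    W
a=1:    L    W    W    W    W    W
a=2:    W    W    W    W    L    L
a=3:    W    L    L    L    L    W
a=4:    L    L    W    W    W    W
a=5:    W    W    W    W    W    L
a=6:    W    W    L    L    L    L
a=7:    L    L    L    W    W    W
a=8:    L    W    W    W    W    W
Cells with no legal move (terminal, hence L): (0,0), (0,1), (0,2), (0,3), (1,0).
The remaining L cells, each justified by listing all of its moves:
(2,4): L (options (0,4)(W), (2,0)(W), (1,3)(W) are all W)
(2,5): L (options (0,5)(W), (2,1)(W), (2,0)(W), (1,4)(W) are all W)
(3,1): L (options (1,1)(W), (2,0)(W) are all W)
(3,2): L (options (1,2)(W), (2,1)(W) are all W)
(3,3): L (options (1,3)(W), (2,2)(W) are all W)
(3,4): L (options (1,4)(W), (3,0)(W), (2,3)(W) are all W)
(4,0): L (sole option (2,0)(W) is W)
(4,1): L (options (2,1)(W), (3,0)(W) are all W)
(5,5): L (options (3,5)(W), (0,5)(W), (5,1)(W), (5,0)(W), (4,4)(W) are all W)
(6,2): L (options (4,2)(W), (1,2)(W), (5,1)(W) are all W)
(6,3): L (options (4,3)(W), (1,3)(W), (5,2)(W) are all W)
(6,4): L (options (4,4)(W), (1,4)(W), (6,0)(W), (5,3)(W) are all W)
(6,5): L (options (4,5)(W), (1,5)(W), (6,1)(W), (6,0)(W), (5,4)(W) are all W)
(7,0): L (options (5,0)(W), (2,0)(W) are all W)
(7,1): L (options (5,1)(W), (2,1)(W), (6,0)(W) are all W)
(7,2): L (options (5,2)(W), (2,2)(W), (6,1)(W) are all W)
(8,0): L (options (6,0)(W), (3,0)(W) are all W)
Every other cell has at least one move into one of the L cells above, so it is W.
From (8,5), the L positions reachable in one move are: (6,5), (8,0). Any move reaching one of these is winning.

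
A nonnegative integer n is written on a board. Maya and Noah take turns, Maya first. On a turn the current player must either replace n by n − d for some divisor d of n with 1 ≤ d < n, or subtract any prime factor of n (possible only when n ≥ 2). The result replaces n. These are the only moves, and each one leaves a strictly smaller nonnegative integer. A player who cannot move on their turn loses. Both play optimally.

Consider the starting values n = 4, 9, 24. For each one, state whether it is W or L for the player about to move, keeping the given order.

4: L, 9: L, 24: W

Build the W/L table. Terminal = L. A non-terminal position is W if it has a move to some L; otherwise it is L.
n=0: no move → L
n=1: no move → L
n=2: W (go to 0, an L position)
n=3: W (go to 0, an L position)
n=4: L (options 2(W), 3(W) are all W)
n=5: W (go to 0, an L position)
n=6: W (go to 4, an L position)
n=7: W (go to 0, an L position)
n=8: W (go to 4, an L position)
n=9: L (options 6(W), 8(W) are all W)
n=10: W (go to 9, an L position)
n=11: W (go to 0, an L position)
n=12: W (go to 9, an L position)
n=13: W (go to 0, an L position)
n=14: L (options 7(W), 12(W), 13(W) are all W)
n=15: W (go to 14, an L position)
n=16: W (go to 14, an L position)
n=17: W (go to 0, an L position)
n=18: W (go to 9, an L position)
n=19: W (go to 0, an L position)
n=20: L (options 10(W), 15(W), 16(W), 18(W), 19(W) are all W)
n=21: W (go to 14, an L position)
n=22: W (go to 20, an L position)
n=23: W (go to 0, an L position)
n=24: W (go to 20, an L position)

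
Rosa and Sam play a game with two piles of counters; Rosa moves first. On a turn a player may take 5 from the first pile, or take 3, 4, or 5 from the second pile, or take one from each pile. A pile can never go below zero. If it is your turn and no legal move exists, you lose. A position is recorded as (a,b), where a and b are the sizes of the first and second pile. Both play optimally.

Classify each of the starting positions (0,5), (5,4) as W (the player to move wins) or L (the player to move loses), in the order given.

Work bottom-up. With no move the player to move loses. Otherwise the position is W if at least one move leads to an L position for the opponent, and L if every move leads to a W.
No move ever increases a pile, so every position that can arise here has a ≤ 5 and b ≤ 5; it is enough to label the cells with 0 ≤ a ≤ 5 and 0 ≤ b ≤ 5.
Every move lowers a or b (never raises either), so fill the grid row by row in increasing a, and left to right within a row: each cell's successors are then already labelled.
      b=0  b=1  b=2  b=3  b=4  b=5
a=0:    L    L    L    W    W    W
a=1:    L    W    W    W    W    W
a=2:    L    W    L    W    W    W
a=3:    L    W    L    W    W    W
a=4:    L    W    L    W    W    W
a=5:    W    W    W    W    L    L
Cells with no legal move (terminal, hence L): (0,0), (0,1), (0,2), (1,0), (2,0), (3,0), (4,0).
The remaining L cells, each justified by listing all of its moves:
(2,2): →(1,1)(W) only, which is W, so L
(3,2): →(2,1)(W) only, which is W, so L
(4,2): →(3,1)(W) only, which is W, so L
(5,4): →(0,4)(W), (5,1)(W), (5,0)(W), (4,3)(W) — all W, so L
(5,5): →(0,5)(W), (5,2)(W), (5,1)(W), (5,0)(W), (4,4)(W) — all W, so L
Every other cell has at least one move into one of the L cells above, so it is W.
(0,5): the move to (0,2) reaches an L cell, so W
(5,4): one of the L cells justified above, so L

(0,5): W, (5,4): L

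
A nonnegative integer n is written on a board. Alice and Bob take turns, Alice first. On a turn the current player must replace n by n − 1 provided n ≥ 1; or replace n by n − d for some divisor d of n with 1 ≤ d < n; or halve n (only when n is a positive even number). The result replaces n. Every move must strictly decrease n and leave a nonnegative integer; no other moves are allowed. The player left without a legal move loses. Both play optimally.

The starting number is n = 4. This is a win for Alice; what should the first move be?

Move to 2.

Compute win/loss labels from the base case upward. A position with no move is L. Any other position is W if it can reach an L in one move, else L.
n=0: no move → L
n=1: can move to 0, which is L ⇒ W
n=2: the only move is to 1(W), a W ⇒ L
n=3: can move to 2, which is L ⇒ W
n=4: can move to 2, which is L ⇒ W
From 4, the L positions reachable in one move are: 2.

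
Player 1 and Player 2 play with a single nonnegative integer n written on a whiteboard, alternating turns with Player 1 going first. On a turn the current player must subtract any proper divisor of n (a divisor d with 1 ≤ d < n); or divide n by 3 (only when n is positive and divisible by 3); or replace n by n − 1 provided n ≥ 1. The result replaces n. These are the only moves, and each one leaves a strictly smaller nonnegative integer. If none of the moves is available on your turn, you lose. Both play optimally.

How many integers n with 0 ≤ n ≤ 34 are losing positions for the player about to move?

Work bottom-up. With no move the player to move loses. Otherwise the position is W if at least one move leads to an L position for the opponent, and L if every move leads to a W.
n=0: no move → L
n=1: can move to 0, which is L ⇒ W
n=2: the only move is to 1(W), a W ⇒ L
n=3: can move to 2, which is L ⇒ W
n=4: can move to 2, which is L ⇒ W
n=5: the only move is to 4(W), a W ⇒ L
n=6: can move to 2, which is L ⇒ W
n=7: the only move is to 6(W), a W ⇒ L
n=8: can move to 7, which is L ⇒ W
n=9: moves to 3(W), 6(W), 8(W); every one is W ⇒ L
n=10: can move to 5, which is L ⇒ W
n=11: the only move is to 10(W), a W ⇒ L
n=12: can move to 9, which is L ⇒ W
n=13: the only move is to 12(W), a W ⇒ L
n=14: can move to 7, which is L ⇒ W
n=15: can move to 5, which is L ⇒ W
n=16: moves to 8(W), 12(W), 14(W), 15(W); every one is W ⇒ L
n=17: can move to 16, which is L ⇒ W
n=18: can move to 9, which is L ⇒ W
n=19: the only move is to 18(W), a W ⇒ L
n=20: can move to 16, which is L ⇒ W
n=21: can move to 7, which is L ⇒ W
n=22: can move to 11, which is L ⇒ W
n=23: the only move is to 22(W), a W ⇒ L
n=24: can move to 16, which is L ⇒ W
n=25: moves to 20(W), 24(W); every one is W ⇒ L
n=26: can move to 13, which is L ⇒ W
n=27: can move to 9, which is L ⇒ W
n=28: moves to 14(W), 21(W), 24(W), 26(W), 27(W); every one is W ⇒ L
n=29: can move to 28, which is L ⇒ W
n=30: can move to 25, which is L ⇒ W
n=31: the only move is to 30(W), a W ⇒ L
n=32: can move to 16, which is L ⇒ W
n=33: can move to 11, which is L ⇒ W
n=34: moves to 17(W), 32(W), 33(W); every one is W ⇒ L
L entries with 0 ≤ n ≤ 34: n = 0, 2, 5, 7, 9, 11, 13, 16, 19, 23, 25, 28, 31, 34; that makes 14.

14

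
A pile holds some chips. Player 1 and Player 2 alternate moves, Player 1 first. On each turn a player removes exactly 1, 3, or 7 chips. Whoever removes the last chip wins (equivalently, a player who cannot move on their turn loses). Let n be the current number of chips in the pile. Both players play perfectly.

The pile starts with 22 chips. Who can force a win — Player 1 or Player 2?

Use the standard recursion: the mover loses at a terminal position; elsewhere, the mover wins exactly when some move hands the opponent an L position.
n=0: no move → L
n=1: W (go to 0, an L position)
n=2: L (sole option 1(W) is W)
n=3: W (go to 2, an L position)
n=4: L (options 3(W), 1(W) are all W)
n=5: W (go to 4, an L position)
n=6: L (options 5(W), 3(W) are all W)
n=7: W (go to 6, an L position)
n=8: L (options 7(W), 5(W), 1(W) are all W)
n=9: W (go to 8, an L position)
n=10: L (options 9(W), 7(W), 3(W) are all W)
n=11: W (go to 10, an L position)
n=12: L (options 11(W), 9(W), 5(W) are all W)
n=13: W (go to 12, an L position)
n=14: L (options 13(W), 11(W), 7(W) are all W)
n=15: W (go to 14, an L position)
n=16: L (options 15(W), 13(W), 9(W) are all W)
n=17: W (go to 16, an L position)
n=18: L (options 17(W), 15(W), 11(W) are all W)
n=19: W (go to 18, an L position)
n=20: L (options 19(W), 17(W), 13(W) are all W)
n=21: W (go to 20, an L position)
n=22: L (options 21(W), 19(W), 15(W) are all W)
Every move from 22 reaches a W position, so the mover loses.

Player 2 wins.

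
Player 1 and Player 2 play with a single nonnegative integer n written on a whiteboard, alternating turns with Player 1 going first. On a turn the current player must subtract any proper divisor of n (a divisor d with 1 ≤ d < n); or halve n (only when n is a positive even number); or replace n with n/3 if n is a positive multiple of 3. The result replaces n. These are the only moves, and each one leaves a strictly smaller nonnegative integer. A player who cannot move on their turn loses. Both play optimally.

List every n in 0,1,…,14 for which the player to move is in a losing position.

0, 1, 4, 7, 9, 11, 13

Work bottom-up. With no move the player to move loses. Otherwise the position is W if at least one move leads to an L position for the opponent, and L if every move leads to a W.
n=0: no move → L
n=1: no move → L
n=2: →1(L), so W
n=3: →1(L), so W
n=4: →2(W), 3(W) — all W, so L
n=5: →4(L), so W
n=6: →4(L), so W
n=7: →6(W) only, which is W, so L
n=8: →4(L), so W
n=9: →3(W), 6(W), 8(W) — all W, so L
n=10: →9(L), so W
n=11: →10(W) only, which is W, so L
n=12: →4(L), so W
n=13: →12(W) only, which is W, so L
n=14: →7(L), so W
The losing starting values of n are exactly the entries labelled L in this table (7 of them).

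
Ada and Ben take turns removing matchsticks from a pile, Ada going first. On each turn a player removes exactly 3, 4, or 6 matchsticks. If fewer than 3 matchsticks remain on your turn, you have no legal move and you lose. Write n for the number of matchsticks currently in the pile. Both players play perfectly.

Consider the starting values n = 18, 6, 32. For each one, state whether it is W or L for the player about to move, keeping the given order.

18: L, 6: W, 32: W

Compute win/loss labels from the base case upward. A position with no move is L. Any other position is W if it can reach an L in one move, else L.
n=0: no move → L
n=1: no move → L
n=2: no move → L
n=3: reaches L-position 0 → W
n=4: reaches L-position 1 → W
n=5: reaches L-position 2 → W
n=6: reaches L-position 2 → W
n=7: reaches L-position 1 → W
n=8: reaches L-position 2 → W
n=9: only reaches 6(W), 5(W), 3(W), all W → L
n=10: only reaches 7(W), 6(W), 4(W), all W → L
n=11: only reaches 8(W), 7(W), 5(W), all W → L
n=12: reaches L-position 9 → W
n=13: reaches L-position 10 → W
n=14: reaches L-position 11 → W
n=15: reaches L-position 11 → W
n=16: reaches L-position 10 → W
n=17: reaches L-position 11 → W
n=18: only reaches 15(W), 14(W), 12(W), all W → L
n=19: only reaches 16(W), 15(W), 13(W), all W → L
n=20: only reaches 17(W), 16(W), 14(W), all W → L
n=21: reaches L-position 18 → W
n=22: reaches L-position 19 → W
n=23: reaches L-position 20 → W
n=24: reaches L-position 20 → W
n=25: reaches L-position 19 → W
n=26: reaches L-position 20 → W
n=27: only reaches 24(W), 23(W), 21(W), all W → L
n=28: only reaches 25(W), 24(W), 22(W), all W → L
n=29: only reaches 26(W), 25(W), 23(W), all W → L
n=30: reaches L-position 27 → W
n=31: reaches L-position 28 → W
n=32: reaches L-position 29 → W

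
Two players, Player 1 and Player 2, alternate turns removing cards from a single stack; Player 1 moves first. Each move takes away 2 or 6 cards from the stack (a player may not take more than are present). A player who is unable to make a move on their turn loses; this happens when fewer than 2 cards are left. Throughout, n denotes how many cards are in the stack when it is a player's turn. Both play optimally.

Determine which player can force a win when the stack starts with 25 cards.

Player 2 wins.

Positions with no move are L. A position that does have a move is losing for the player to move precisely when every available move leads to a winning position for the opponent. Fill in the labels:
n=0: no move → L
n=1: no move → L
n=2: W (go to 0, an L position)
n=3: W (go to 1, an L position)
n=4: L (sole option 2(W) is W)
n=5: L (sole option 3(W) is W)
n=6: W (go to 4, an L position)
n=7: W (go to 5, an L position)
n=8: L (options 6(W), 2(W) are all W)
n=9: L (options 7(W), 3(W) are all W)
n=10: W (go to 8, an L position)
n=11: W (go to 9, an L position)
n=12: L (options 10(W), 6(W) are all W)
n=13: L (options 11(W), 7(W) are all W)
n=14: W (go to 12, an L position)
n=15: W (go to 13, an L position)
n=16: L (options 14(W), 10(W) are all W)
n=17: L (options 15(W), 11(W) are all W)
n=18: W (go to 16, an L position)
n=19: W (go to 17, an L position)
n=20: L (options 18(W), 14(W) are all W)
n=21: L (options 19(W), 15(W) are all W)
n=22: W (go to 20, an L position)
n=23: W (go to 21, an L position)
n=24: L (options 22(W), 18(W) are all W)
n=25: L (options 23(W), 19(W) are all W)
The starting position 25 is L: whatever Player 1 does, the opponent receives a W position.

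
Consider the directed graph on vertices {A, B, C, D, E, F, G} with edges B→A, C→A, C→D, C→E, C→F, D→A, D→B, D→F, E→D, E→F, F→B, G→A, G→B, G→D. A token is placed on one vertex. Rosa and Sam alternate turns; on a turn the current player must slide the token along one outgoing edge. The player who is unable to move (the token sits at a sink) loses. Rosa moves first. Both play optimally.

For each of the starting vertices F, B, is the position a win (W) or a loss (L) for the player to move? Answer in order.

F: L, B: W

Classify positions by backward induction: terminal positions (no move available) are L. From any other position, the mover wins iff some move reaches an L.
Every edge goes from a vertex to one that appears earlier in the order A, B, F, D, G, E, C, so processing vertices in that order labels each vertex after all of its successors.
A: no outgoing edge → L
B: W (go to A, an L position)
F: L (sole option B(W) is W)
D: W (go to F, an L position)
G: W (go to A, an L position)
E: W (go to F, an L position)
C: W (go to F, an L position)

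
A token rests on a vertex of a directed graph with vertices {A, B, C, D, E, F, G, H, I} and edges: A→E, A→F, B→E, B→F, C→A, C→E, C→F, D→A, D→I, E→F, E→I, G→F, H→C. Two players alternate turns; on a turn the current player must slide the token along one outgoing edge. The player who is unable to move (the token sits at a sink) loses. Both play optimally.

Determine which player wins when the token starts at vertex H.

Label each position W (a win for the player to move) or L (a loss). A position with no legal move is L; any other position is W exactly when some move reaches an L, and L when every move reaches a W.
Every edge goes from a vertex to one that appears earlier in the order I, F, E, B, A, C, H, G, D, so processing vertices in that order labels each vertex after all of its successors.
I: no outgoing edge → L
F: no outgoing edge → L
E: W (go to F, an L position)
B: W (go to F, an L position)
A: W (go to F, an L position)
C: W (go to F, an L position)
H: L (sole option C(W) is W)
G: W (go to F, an L position)
D: W (go to I, an L position)
The starting position H is L: whatever the player to move does, the opponent receives a W position.

The second player wins.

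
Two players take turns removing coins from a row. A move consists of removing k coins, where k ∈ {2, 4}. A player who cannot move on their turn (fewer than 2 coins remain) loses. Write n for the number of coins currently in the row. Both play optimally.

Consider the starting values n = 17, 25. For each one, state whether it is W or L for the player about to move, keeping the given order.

Label each position W (a win for the player to move) or L (a loss). A position with no legal move is L; any other position is W exactly when some move reaches an L, and L when every move reaches a W.
n=0: no move → L
n=1: no move → L
n=2: reaches L-position 0 → W
n=3: reaches L-position 1 → W
n=4: reaches L-position 0 → W
n=5: reaches L-position 1 → W
n=6: only reaches 4(W), 2(W), all W → L
n=7: only reaches 5(W), 3(W), all W → L
n=8: reaches L-position 6 → W
n=9: reaches L-position 7 → W
n=10: reaches L-position 6 → W
n=11: reaches L-position 7 → W
n=12: only reaches 10(W), 8(W), all W → L
n=13: only reaches 11(W), 9(W), all W → L
n=14: reaches L-position 12 → W
n=15: reaches L-position 13 → W
n=16: reaches L-position 12 → W
n=17: reaches L-position 13 → W
n=18: only reaches 16(W), 14(W), all W → L
n=19: only reaches 17(W), 15(W), all W → L
n=20: reaches L-position 18 → W
n=21: reaches L-position 19 → W
n=22: reaches L-position 18 → W
n=23: reaches L-position 19 → W
n=24: only reaches 22(W), 20(W), all W → L
n=25: only reaches 23(W), 21(W), all W → L

17: W, 25: L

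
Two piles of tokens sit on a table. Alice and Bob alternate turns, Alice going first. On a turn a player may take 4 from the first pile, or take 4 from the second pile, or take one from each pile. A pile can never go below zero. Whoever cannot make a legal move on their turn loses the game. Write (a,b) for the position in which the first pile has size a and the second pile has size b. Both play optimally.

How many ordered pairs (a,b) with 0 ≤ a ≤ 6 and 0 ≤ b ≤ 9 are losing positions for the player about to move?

Classify positions by backward induction: terminal positions (no move available) are L. From any other position, the mover wins iff some move reaches an L.
Every move lowers a or b (never raises either), so fill the grid row by row in increasing a, and left to right within a row: each cell's successors are then already labelled.
      b=0  b=1  b=2  b=3  b=4  b=5  b=6  b=7  b=8  b=9
a=0:    L    L    L    L    W    W    W    W    L    L
a=1:    L    W    W    W    W    L    L    L    L    W
a=2:    L    W    L    L    W    L    W    W    W    W
a=3:    L    W    L    W    W    L    W    L    L    W
a=4:    W    W    W    W    L    L    W    L    W    W
a=5:    W    L    L    L    L    W    W    W    W    L
a=6:    W    L    W    W    W    W    L    L    L    L
Cells with no legal move (terminal, hence L): (0,0), (0,1), (0,2), (0,3), (1,0), (2,0), (3,0).
The remaining L cells, each justified by listing all of its moves:
(0,8): the only move is to (0,4)(W), a W ⇒ L
(0,9): the only move is to (0,5)(W), a W ⇒ L
(1,5): moves to (1,1)(W), (0,4)(W); every one is W ⇒ L
(1,6): moves to (1,2)(W), (0,5)(W); every one is W ⇒ L
(1,7): moves to (1,3)(W), (0,6)(W); every one is W ⇒ L
(1,8): moves to (1,4)(W), (0,7)(W); every one is W ⇒ L
(2,2): the only move is to (1,1)(W), a W ⇒ L
(2,3): the only move is to (1,2)(W), a W ⇒ L
(2,5): moves to (2,1)(W), (1,4)(W); every one is W ⇒ L
(3,2): the only move is to (2,1)(W), a W ⇒ L
(3,5): moves to (3,1)(W), (2,4)(W); every one is W ⇒ L
(3,7): moves to (3,3)(W), (2,6)(W); every one is W ⇒ L
(3,8): moves to (3,4)(W), (2,7)(W); every one is W ⇒ L
(4,4): moves to (0,4)(W), (4,0)(W), (3,3)(W); every one is W ⇒ L
(4,5): moves to (0,5)(W), (4,1)(W), (3,4)(W); every one is W ⇒ L
(4,7): moves to (0,7)(W), (4,3)(W), (3,6)(W); every one is W ⇒ L
(5,1): moves to (1,1)(W), (4,0)(W); every one is W ⇒ L
(5,2): moves to (1,2)(W), (4,1)(W); every one is W ⇒ L
(5,3): moves to (1,3)(W), (4,2)(W); every one is W ⇒ L
(5,4): moves to (1,4)(W), (5,0)(W), (4,3)(W); every one is W ⇒ L
(5,9): moves to (1,9)(W), (5,5)(W), (4,8)(W); every one is W ⇒ L
(6,1): moves to (2,1)(W), (5,0)(W); every one is W ⇒ L
(6,6): moves to (2,6)(W), (6,2)(W), (5,5)(W); every one is W ⇒ L
(6,7): moves to (2,7)(W), (6,3)(W), (5,6)(W); every one is W ⇒ L
(6,8): moves to (2,8)(W), (6,4)(W), (5,7)(W); every one is W ⇒ L
(6,9): moves to (2,9)(W), (6,5)(W), (5,8)(W); every one is W ⇒ L
Every other cell has at least one move into one of the L cells above, so it is W.
L cells per row: a=0: 6, a=1: 5, a=2: 4, a=3: 5, a=4: 3, a=5: 5, a=6: 5; total 33.

33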